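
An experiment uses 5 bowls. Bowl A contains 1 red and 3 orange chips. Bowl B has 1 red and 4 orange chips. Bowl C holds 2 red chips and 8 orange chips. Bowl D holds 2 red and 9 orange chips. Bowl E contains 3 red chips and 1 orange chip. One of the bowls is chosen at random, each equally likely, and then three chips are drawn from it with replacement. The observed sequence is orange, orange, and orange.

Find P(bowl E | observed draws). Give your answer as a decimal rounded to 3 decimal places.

The likelihood of the observed sequence under each hypothesis: P(data | bowl A) = (3/4)(3/4)(3/4) = 0.42188; P(data | bowl B) = (4/5)(4/5)(4/5) = 0.512; P(data | bowl C) = (8/10)(8/10)(8/10) = 0.512; P(data | bowl D) = (9/11)(9/11)(9/11) = 0.54771; P(data | bowl E) = (1/4)(1/4)(1/4) = 0.015625.
Weighting by the prior gives 1/5 · 0.42188 = 0.084375, 1/5 · 0.512 = 0.1024, 1/5 · 0.512 = 0.1024, 1/5 · 0.54771 = 0.10954, 1/5 · 0.015625 = 0.003125; these sum to 0.40184.
So P(bowl E | data) = (0.003125) / (0.40184) = 0.0077767.

0.008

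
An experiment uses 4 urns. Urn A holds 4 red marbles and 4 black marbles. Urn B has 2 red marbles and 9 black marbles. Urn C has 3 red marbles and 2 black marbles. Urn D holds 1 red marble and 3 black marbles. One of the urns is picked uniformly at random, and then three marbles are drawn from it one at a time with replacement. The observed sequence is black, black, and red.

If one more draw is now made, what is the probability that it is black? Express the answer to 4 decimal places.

0.6330

Compute the likelihood of the observed sequence for each case: P(data | urn A) = (4/8)(4/8)(4/8) = 0.125; P(data | urn B) = (9/11)(9/11)(2/11) = 0.12171; P(data | urn C) = (2/5)(2/5)(3/5) = 0.096; P(data | urn D) = (3/4)(3/4)(1/4) = 0.14062.
Multiplying each by its prior: 1/4 · 0.125 = 0.03125, 1/4 · 0.12171 = 0.030428, 1/4 · 0.096 = 0.024, 1/4 · 0.14062 = 0.035156; these sum to 0.12083.
The posterior is then P(urn A | data) = 0.25862, P(urn B | data) = 0.25182, P(urn C | data) = 0.19862, P(urn D | data) = 0.29095.
Averaging over the posterior, P(black next | data) = (1/2)(0.25862) + (9/11)(0.25182) + (2/5)(0.19862) + (3/4)(0.29095) = 0.633.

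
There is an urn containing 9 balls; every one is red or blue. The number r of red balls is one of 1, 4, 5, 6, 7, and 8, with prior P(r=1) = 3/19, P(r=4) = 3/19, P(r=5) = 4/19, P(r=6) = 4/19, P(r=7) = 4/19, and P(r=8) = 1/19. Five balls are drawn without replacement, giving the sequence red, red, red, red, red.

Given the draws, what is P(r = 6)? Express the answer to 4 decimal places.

0.1429

For each hypothesis, P(data | H) works out to: P(data | r = 1) = (1/9)(0/8) = 0; P(data | r = 4) = (4/9)(3/8)(2/7)(1/6)(0/5) = 0; P(data | r = 5) = (5/9)(4/8)(3/7)(2/6)(1/5) = 0.0079365; P(data | r = 6) = (6/9)(5/8)(4/7)(3/6)(2/5) = 0.047619; P(data | r = 7) = (7/9)(6/8)(5/7)(4/6)(3/5) = 0.16667; P(data | r = 8) = (8/9)(7/8)(6/7)(5/6)(4/5) = 0.44444.
The prior-weighted likelihoods are 3/19 · 0 = 0, 3/19 · 0 = 0, 4/19 · 0.0079365 = 0.0016708, 4/19 · 0.047619 = 0.010025, 4/19 · 0.16667 = 0.035088, 1/19 · 0.44444 = 0.023392; summing to 0.070175.
So P(r = 6 | data) = (0.010025) / (0.070175) = 0.14286.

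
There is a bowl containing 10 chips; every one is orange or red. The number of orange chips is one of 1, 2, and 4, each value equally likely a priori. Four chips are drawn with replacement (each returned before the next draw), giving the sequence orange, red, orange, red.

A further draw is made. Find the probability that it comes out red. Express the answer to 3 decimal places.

Under each hypothesis, the probability of the observed sequence is: P(data | r = 1) = (1/10)(9/10)(1/10)(9/10) = 0.0081; P(data | r = 2) = (2/10)(8/10)(2/10)(8/10) = 0.0256; P(data | r = 4) = (4/10)(6/10)(4/10)(6/10) = 0.0576.
The prior-weighted likelihoods are 1/3 · 0.0081 = 0.0027, 1/3 · 0.0256 = 0.0085333, 1/3 · 0.0576 = 0.0192; with total 0.030433.
The posterior is then P(r = 1 | data) = 0.088719, P(r = 2 | data) = 0.28039, P(r = 4 | data) = 0.63089.
The predictive probability is P(red next | data) = (9/10)(0.088719) + (4/5)(0.28039) + (3/5)(0.63089) = 0.68269.

0.683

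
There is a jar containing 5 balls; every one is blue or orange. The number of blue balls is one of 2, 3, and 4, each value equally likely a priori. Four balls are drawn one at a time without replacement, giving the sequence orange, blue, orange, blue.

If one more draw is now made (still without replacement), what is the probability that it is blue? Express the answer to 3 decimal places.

0.500

Compute the likelihood of the observed sequence for each case: P(data | r = 2) = (3/5)(2/4)(2/3)(1/2) = 1/10; P(data | r = 3) = (2/5)(3/4)(1/3)(2/2) = 1/10; P(data | r = 4) = (1/5)(4/4)(0/3) = 0.
Multiplying each by its prior: 1/3 · 1/10 = 1/30, 1/3 · 1/10 = 1/30, 1/3 · 0 = 0; with total 1/15.
Normalising, the posterior is P(r = 2 | data) = 1/2, P(r = 3 | data) = 1/2, P(r = 4 | data) = 0.
The predictive probability is P(blue next | data) = (0)(1/2) + (1)(1/2) = 1/2.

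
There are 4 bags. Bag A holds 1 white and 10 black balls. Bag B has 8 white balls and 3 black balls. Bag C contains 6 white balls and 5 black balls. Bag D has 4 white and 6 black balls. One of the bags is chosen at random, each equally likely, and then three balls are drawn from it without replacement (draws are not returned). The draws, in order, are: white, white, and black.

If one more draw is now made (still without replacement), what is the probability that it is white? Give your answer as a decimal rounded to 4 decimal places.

For each hypothesis, P(data | H) works out to: P(data | bag A) = (1/11)(0/10) = 0; P(data | bag B) = (8/11)(7/10)(3/9) = 0.1697; P(data | bag C) = (6/11)(5/10)(5/9) = 0.15152; P(data | bag D) = (4/10)(3/9)(6/8) = 0.1.
Multiplying each by its prior: 1/4 · 0 = 0, 1/4 · 0.1697 = 0.042424, 1/4 · 0.15152 = 0.037879, 1/4 · 0.1 = 0.025; with total 0.1053.
The posterior is then P(bag A | data) = 0, P(bag B | data) = 0.40288, P(bag C | data) = 0.35971, P(bag D | data) = 0.23741.
The predictive probability is P(white next | data) = (3/4)(0.40288) + (1/2)(0.35971) + (2/7)(0.23741) = 0.54985.

0.5498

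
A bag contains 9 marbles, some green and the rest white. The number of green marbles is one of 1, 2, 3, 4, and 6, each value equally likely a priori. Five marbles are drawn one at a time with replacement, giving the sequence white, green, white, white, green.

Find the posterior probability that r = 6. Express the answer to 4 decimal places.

0.1429

For each hypothesis, P(data | H) works out to: P(data | r = 1) = (8/9)(1/9)(8/9)(8/9)(1/9) = 0.0086708; P(data | r = 2) = (7/9)(2/9)(7/9)(7/9)(2/9) = 0.023235; P(data | r = 3) = (6/9)(3/9)(6/9)(6/9)(3/9) = 0.032922; P(data | r = 4) = (5/9)(4/9)(5/9)(5/9)(4/9) = 0.03387; P(data | r = 6) = (3/9)(6/9)(3/9)(3/9)(6/9) = 0.016461.
Weighting by the prior gives 1/5 · 0.0086708 = 0.0017342, 1/5 · 0.023235 = 0.004647, 1/5 · 0.032922 = 0.0065844, 1/5 · 0.03387 = 0.006774, 1/5 · 0.016461 = 0.0032922; summing to 0.023032.
Hence P(r = 6 | data) = (0.0032922) / (0.023032) = 0.14294.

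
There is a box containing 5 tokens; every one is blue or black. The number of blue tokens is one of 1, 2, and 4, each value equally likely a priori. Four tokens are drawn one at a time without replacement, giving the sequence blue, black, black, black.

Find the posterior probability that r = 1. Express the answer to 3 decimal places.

0.667

For each hypothesis, P(data | H) works out to: P(data | r = 1) = (1/5)(4/4)(3/3)(2/2) = 1/5; P(data | r = 2) = (2/5)(3/4)(2/3)(1/2) = 1/10; P(data | r = 4) = (4/5)(1/4)(0/3) = 0.
Weighting by the prior gives 1/3 · 1/5 = 1/15, 1/3 · 1/10 = 1/30, 1/3 · 0 = 0; these sum to 1/10.
Therefore the posterior P(r = 1 | data) = (1/15) / (1/10) = 2/3.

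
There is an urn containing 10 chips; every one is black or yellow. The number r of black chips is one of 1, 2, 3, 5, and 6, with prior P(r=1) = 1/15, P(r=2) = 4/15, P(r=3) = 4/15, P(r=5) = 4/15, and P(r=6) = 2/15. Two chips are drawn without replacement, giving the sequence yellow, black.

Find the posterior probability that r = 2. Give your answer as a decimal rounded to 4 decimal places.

Compute the likelihood of the observed sequence for each case: P(data | r = 1) = (9/10)(1/9) = 1/10; P(data | r = 2) = (8/10)(2/9) = 8/45; P(data | r = 3) = (7/10)(3/9) = 7/30; P(data | r = 5) = (5/10)(5/9) = 5/18; P(data | r = 6) = (4/10)(6/9) = 4/15.
The prior-weighted likelihoods are 1/15 · 1/10 = 1/150, 4/15 · 8/45 = 32/675, 4/15 · 7/30 = 14/225, 4/15 · 5/18 = 2/27, 2/15 · 4/15 = 8/225; summing to 61/270.
By Bayes' rule, P(r = 2 | data) = (32/675) / (61/270) = 64/305.

0.2098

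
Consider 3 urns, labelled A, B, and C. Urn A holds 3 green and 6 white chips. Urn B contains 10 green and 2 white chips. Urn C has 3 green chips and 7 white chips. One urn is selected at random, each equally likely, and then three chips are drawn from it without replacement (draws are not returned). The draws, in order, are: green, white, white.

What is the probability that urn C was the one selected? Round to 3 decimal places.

0.475

For each hypothesis, P(data | H) works out to: P(data | urn A) = (3/9)(6/8)(5/7) = 0.17857; P(data | urn B) = (10/12)(2/11)(1/10) = 0.015152; P(data | urn C) = (3/10)(7/9)(6/8) = 0.175.
Weighting by the prior gives 1/3 · 0.17857 = 0.059524, 1/3 · 0.015152 = 0.0050505, 1/3 · 0.175 = 0.058333; these sum to 0.12291.
So P(urn C | data) = (0.058333) / (0.12291) = 0.47461.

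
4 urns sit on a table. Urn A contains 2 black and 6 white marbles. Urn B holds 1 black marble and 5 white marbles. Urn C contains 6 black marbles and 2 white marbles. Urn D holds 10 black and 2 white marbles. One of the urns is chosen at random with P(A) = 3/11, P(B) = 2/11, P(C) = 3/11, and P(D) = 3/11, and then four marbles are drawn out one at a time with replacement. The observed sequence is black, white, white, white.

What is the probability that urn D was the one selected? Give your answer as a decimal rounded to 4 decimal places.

0.0208

Under each hypothesis, the probability of the observed sequence is: P(data | urn A) = (2/8)(6/8)(6/8)(6/8) = 0.10547; P(data | urn B) = (1/6)(5/6)(5/6)(5/6) = 0.096451; P(data | urn C) = (6/8)(2/8)(2/8)(2/8) = 0.011719; P(data | urn D) = (10/12)(2/12)(2/12)(2/12) = 0.003858.
The prior-weighted likelihoods are 3/11 · 0.10547 = 0.028764, 2/11 · 0.096451 = 0.017536, 3/11 · 0.011719 = 0.003196, 3/11 · 0.003858 = 0.0010522; summing to 0.050549.
Therefore the posterior P(urn D | data) = (0.0010522) / (0.050549) = 0.020815.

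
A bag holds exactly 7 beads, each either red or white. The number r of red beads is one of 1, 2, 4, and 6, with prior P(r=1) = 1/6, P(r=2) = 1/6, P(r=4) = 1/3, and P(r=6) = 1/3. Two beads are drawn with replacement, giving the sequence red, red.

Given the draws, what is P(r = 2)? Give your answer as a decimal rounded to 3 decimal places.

0.037

Under each hypothesis, the probability of the observed sequence is: P(data | r = 1) = (1/7)(1/7) = 1/49; P(data | r = 2) = (2/7)(2/7) = 4/49; P(data | r = 4) = (4/7)(4/7) = 16/49; P(data | r = 6) = (6/7)(6/7) = 36/49.
Weighting by the prior gives 1/6 · 1/49 = 1/294, 1/6 · 4/49 = 2/147, 1/3 · 16/49 = 16/147, 1/3 · 36/49 = 12/49; summing to 109/294.
Therefore the posterior P(r = 2 | data) = (2/147) / (109/294) = 4/109.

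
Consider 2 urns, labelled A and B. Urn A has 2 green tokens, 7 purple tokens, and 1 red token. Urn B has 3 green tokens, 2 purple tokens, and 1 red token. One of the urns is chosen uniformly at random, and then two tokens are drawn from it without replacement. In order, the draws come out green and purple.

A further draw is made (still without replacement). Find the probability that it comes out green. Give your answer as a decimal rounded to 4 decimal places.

Under each hypothesis, the probability of the observed sequence is: P(data | urn A) = (2/10)(7/9) = 7/45; P(data | urn B) = (3/6)(2/5) = 1/5.
The prior-weighted likelihoods are 1/2 · 7/45 = 7/90, 1/2 · 1/5 = 1/10; summing to 8/45.
The posterior is then P(urn A | data) = 7/16, P(urn B | data) = 9/16.
So P(green next | data) = Σ P(green next | H) P(H | data) = (1/8)(7/16) + (1/2)(9/16) = 43/128.

0.3359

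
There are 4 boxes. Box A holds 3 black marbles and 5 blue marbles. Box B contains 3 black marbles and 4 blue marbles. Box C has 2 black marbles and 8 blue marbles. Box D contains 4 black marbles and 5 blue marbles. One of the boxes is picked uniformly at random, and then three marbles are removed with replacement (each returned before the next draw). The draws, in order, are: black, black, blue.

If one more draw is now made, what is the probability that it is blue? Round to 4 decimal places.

The likelihood of the observed sequence under each hypothesis: P(data | box A) = (3/8)(3/8)(5/8) = 0.087891; P(data | box B) = (3/7)(3/7)(4/7) = 0.10496; P(data | box C) = (2/10)(2/10)(8/10) = 0.032; P(data | box D) = (4/9)(4/9)(5/9) = 0.10974.
Multiplying each by its prior: 1/4 · 0.087891 = 0.021973, 1/4 · 0.10496 = 0.026239, 1/4 · 0.032 = 0.008, 1/4 · 0.10974 = 0.027435; these sum to 0.083647.
Dividing through by the total gives posterior P(box A | data) = 0.26268, P(box B | data) = 0.31369, P(box C | data) = 0.095641, P(box D | data) = 0.32799.
So P(blue next | data) = Σ P(blue next | H) P(H | data) = (5/8)(0.26268) + (4/7)(0.31369) + (4/5)(0.095641) + (5/9)(0.32799) = 0.60216.

0.6022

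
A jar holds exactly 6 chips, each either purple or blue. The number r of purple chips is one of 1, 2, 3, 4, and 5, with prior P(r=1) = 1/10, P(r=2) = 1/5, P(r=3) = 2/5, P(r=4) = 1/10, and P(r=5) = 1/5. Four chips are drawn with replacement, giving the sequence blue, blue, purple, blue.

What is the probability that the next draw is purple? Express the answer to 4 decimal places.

Under each hypothesis, the probability of the observed sequence is: P(data | r = 1) = (5/6)(5/6)(1/6)(5/6) = 0.096451; P(data | r = 2) = (4/6)(4/6)(2/6)(4/6) = 0.098765; P(data | r = 3) = (3/6)(3/6)(3/6)(3/6) = 0.0625; P(data | r = 4) = (2/6)(2/6)(4/6)(2/6) = 0.024691; P(data | r = 5) = (1/6)(1/6)(5/6)(1/6) = 0.003858.
The prior-weighted likelihoods are 1/10 · 0.096451 = 0.0096451, 1/5 · 0.098765 = 0.019753, 2/5 · 0.0625 = 0.025, 1/10 · 0.024691 = 0.0024691, 1/5 · 0.003858 = 0.0007716; with total 0.057639.
The posterior is then P(r = 1 | data) = 0.16734, P(r = 2 | data) = 0.3427, P(r = 3 | data) = 0.43373, P(r = 4 | data) = 0.042838, P(r = 5 | data) = 0.013387.
The predictive probability is P(purple next | data) = (1/6)(0.16734) + (1/3)(0.3427) + (1/2)(0.43373) + (2/3)(0.042838) + (5/6)(0.013387) = 0.39871.

0.3987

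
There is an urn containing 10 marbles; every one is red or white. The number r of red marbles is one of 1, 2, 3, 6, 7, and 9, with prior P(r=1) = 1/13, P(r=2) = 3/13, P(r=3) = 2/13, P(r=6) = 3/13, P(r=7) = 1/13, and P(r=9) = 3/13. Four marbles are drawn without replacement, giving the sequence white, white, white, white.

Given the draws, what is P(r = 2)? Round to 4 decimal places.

0.5134

For each hypothesis, P(data | H) works out to: P(data | r = 1) = (9/10)(8/9)(7/8)(6/7) = 0.6; P(data | r = 2) = (8/10)(7/9)(6/8)(5/7) = 0.33333; P(data | r = 3) = (7/10)(6/9)(5/8)(4/7) = 0.16667; P(data | r = 6) = (4/10)(3/9)(2/8)(1/7) = 0.0047619; P(data | r = 7) = (3/10)(2/9)(1/8)(0/7) = 0; P(data | r = 9) = (1/10)(0/9) = 0.
The prior-weighted likelihoods are 1/13 · 0.6 = 0.046154, 3/13 · 0.33333 = 0.076923, 2/13 · 0.16667 = 0.025641, 3/13 · 0.0047619 = 0.0010989, 1/13 · 0 = 0, 3/13 · 0 = 0; summing to 0.14982.
Therefore the posterior P(r = 2 | data) = (0.076923) / (0.14982) = 0.51345.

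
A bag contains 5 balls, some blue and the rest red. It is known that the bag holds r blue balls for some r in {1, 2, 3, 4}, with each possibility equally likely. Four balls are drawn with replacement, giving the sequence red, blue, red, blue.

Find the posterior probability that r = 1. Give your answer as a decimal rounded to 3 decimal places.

0.154

The likelihood of the observed sequence under each hypothesis: P(data | r = 1) = (4/5)(1/5)(4/5)(1/5) = 16/625; P(data | r = 2) = (3/5)(2/5)(3/5)(2/5) = 36/625; P(data | r = 3) = (2/5)(3/5)(2/5)(3/5) = 36/625; P(data | r = 4) = (1/5)(4/5)(1/5)(4/5) = 16/625.
The prior-weighted likelihoods are 1/4 · 16/625 = 4/625, 1/4 · 36/625 = 9/625, 1/4 · 36/625 = 9/625, 1/4 · 16/625 = 4/625; with total 26/625.
By Bayes' rule, P(r = 1 | data) = (4/625) / (26/625) = 2/13.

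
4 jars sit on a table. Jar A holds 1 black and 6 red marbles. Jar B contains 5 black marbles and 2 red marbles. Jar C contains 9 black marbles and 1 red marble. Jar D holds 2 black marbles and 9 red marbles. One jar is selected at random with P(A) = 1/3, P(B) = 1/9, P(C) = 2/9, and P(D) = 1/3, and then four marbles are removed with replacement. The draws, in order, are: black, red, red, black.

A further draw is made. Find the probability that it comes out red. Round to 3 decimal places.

Under each hypothesis, the probability of the observed sequence is: P(data | jar A) = (1/7)(6/7)(6/7)(1/7) = 0.014994; P(data | jar B) = (5/7)(2/7)(2/7)(5/7) = 0.041649; P(data | jar C) = (9/10)(1/10)(1/10)(9/10) = 0.0081; P(data | jar D) = (2/11)(9/11)(9/11)(2/11) = 0.02213.
The prior-weighted likelihoods are 1/3 · 0.014994 = 0.0049979, 1/9 · 0.041649 = 0.0046277, 2/9 · 0.0081 = 0.0018, 1/3 · 0.02213 = 0.0073765; with total 0.018802.
The posterior is then P(jar A | data) = 0.26582, P(jar B | data) = 0.24613, P(jar C | data) = 0.095734, P(jar D | data) = 0.39232.
The predictive probability is P(red next | data) = (6/7)(0.26582) + (2/7)(0.24613) + (1/10)(0.095734) + (9/11)(0.39232) = 0.62873.

0.629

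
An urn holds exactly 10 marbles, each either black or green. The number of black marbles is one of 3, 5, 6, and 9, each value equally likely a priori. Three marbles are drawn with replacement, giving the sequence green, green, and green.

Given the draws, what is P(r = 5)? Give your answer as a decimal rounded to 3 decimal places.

The likelihood of the observed sequence under each hypothesis: P(data | r = 3) = (7/10)(7/10)(7/10) = 0.343; P(data | r = 5) = (5/10)(5/10)(5/10) = 0.125; P(data | r = 6) = (4/10)(4/10)(4/10) = 0.064; P(data | r = 9) = (1/10)(1/10)(1/10) = 0.001.
The prior-weighted likelihoods are 1/4 · 0.343 = 0.08575, 1/4 · 0.125 = 0.03125, 1/4 · 0.064 = 0.016, 1/4 · 0.001 = 0.00025; with total 0.13325.
Therefore the posterior P(r = 5 | data) = (0.03125) / (0.13325) = 0.23452.

0.235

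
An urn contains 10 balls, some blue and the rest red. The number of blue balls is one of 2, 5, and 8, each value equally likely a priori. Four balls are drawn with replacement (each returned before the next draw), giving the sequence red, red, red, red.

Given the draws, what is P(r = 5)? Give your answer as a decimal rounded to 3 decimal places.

0.132

Compute the likelihood of the observed sequence for each case: P(data | r = 2) = (8/10)(8/10)(8/10)(8/10) = 0.4096; P(data | r = 5) = (5/10)(5/10)(5/10)(5/10) = 0.0625; P(data | r = 8) = (2/10)(2/10)(2/10)(2/10) = 0.0016.
Multiplying each by its prior: 1/3 · 0.4096 = 0.13653, 1/3 · 0.0625 = 0.020833, 1/3 · 0.0016 = 0.00053333; summing to 0.1579.
By Bayes' rule, P(r = 5 | data) = (0.020833) / (0.1579) = 0.13194.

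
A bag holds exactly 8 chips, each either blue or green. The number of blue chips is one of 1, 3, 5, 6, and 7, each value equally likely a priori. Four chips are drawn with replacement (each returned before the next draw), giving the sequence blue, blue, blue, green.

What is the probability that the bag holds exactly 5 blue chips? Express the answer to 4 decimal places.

0.2902

The likelihood of the observed sequence under each hypothesis: P(data | r = 1) = (1/8)(1/8)(1/8)(7/8) = 0.001709; P(data | r = 3) = (3/8)(3/8)(3/8)(5/8) = 0.032959; P(data | r = 5) = (5/8)(5/8)(5/8)(3/8) = 0.091553; P(data | r = 6) = (6/8)(6/8)(6/8)(2/8) = 0.10547; P(data | r = 7) = (7/8)(7/8)(7/8)(1/8) = 0.08374.
The prior-weighted likelihoods are 1/5 · 0.001709 = 0.0003418, 1/5 · 0.032959 = 0.0065918, 1/5 · 0.091553 = 0.018311, 1/5 · 0.10547 = 0.021094, 1/5 · 0.08374 = 0.016748; these sum to 0.063086.
So P(r = 5 | data) = (0.018311) / (0.063086) = 0.29025.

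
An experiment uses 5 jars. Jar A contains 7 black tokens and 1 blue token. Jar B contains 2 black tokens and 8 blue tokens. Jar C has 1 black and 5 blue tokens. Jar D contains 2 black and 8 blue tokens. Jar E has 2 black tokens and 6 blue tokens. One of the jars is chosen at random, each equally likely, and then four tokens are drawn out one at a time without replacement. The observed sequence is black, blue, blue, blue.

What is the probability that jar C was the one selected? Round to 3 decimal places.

0.289

Under each hypothesis, the probability of the observed sequence is: P(data | jar A) = (7/8)(1/7)(0/6) = 0; P(data | jar B) = (2/10)(8/9)(7/8)(6/7) = 0.13333; P(data | jar C) = (1/6)(5/5)(4/4)(3/3) = 0.16667; P(data | jar D) = (2/10)(8/9)(7/8)(6/7) = 0.13333; P(data | jar E) = (2/8)(6/7)(5/6)(4/5) = 0.14286.
The prior-weighted likelihoods are 1/5 · 0 = 0, 1/5 · 0.13333 = 0.026667, 1/5 · 0.16667 = 0.033333, 1/5 · 0.13333 = 0.026667, 1/5 · 0.14286 = 0.028571; these sum to 0.11524.
By Bayes' rule, P(jar C | data) = (0.033333) / (0.11524) = 0.28926.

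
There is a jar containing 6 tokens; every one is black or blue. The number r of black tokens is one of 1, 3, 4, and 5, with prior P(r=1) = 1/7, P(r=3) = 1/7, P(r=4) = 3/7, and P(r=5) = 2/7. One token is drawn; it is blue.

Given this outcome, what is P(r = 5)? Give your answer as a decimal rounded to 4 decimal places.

0.1250

Compute the likelihood of this draw for each case: P(data | r = 1) = (5/6) = 5/6; P(data | r = 3) = (3/6) = 1/2; P(data | r = 4) = (2/6) = 1/3; P(data | r = 5) = (1/6) = 1/6.
The prior-weighted likelihoods are 1/7 · 5/6 = 5/42, 1/7 · 1/2 = 1/14, 3/7 · 1/3 = 1/7, 2/7 · 1/6 = 1/21; these sum to 8/21.
So P(r = 5 | data) = (1/21) / (8/21) = 1/8.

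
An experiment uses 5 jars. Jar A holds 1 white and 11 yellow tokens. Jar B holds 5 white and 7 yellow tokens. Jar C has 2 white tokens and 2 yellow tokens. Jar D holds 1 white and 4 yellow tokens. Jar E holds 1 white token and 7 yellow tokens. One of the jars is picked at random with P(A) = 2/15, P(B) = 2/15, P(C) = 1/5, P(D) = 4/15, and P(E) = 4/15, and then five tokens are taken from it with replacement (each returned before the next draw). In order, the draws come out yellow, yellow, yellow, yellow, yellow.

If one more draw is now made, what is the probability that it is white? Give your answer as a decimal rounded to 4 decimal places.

The likelihood of the observed sequence under each hypothesis: P(data | jar A) = (11/12)(11/12)(11/12)(11/12)(11/12) = 0.64723; P(data | jar B) = (7/12)(7/12)(7/12)(7/12)(7/12) = 0.067544; P(data | jar C) = (2/4)(2/4)(2/4)(2/4)(2/4) = 0.03125; P(data | jar D) = (4/5)(4/5)(4/5)(4/5)(4/5) = 0.32768; P(data | jar E) = (7/8)(7/8)(7/8)(7/8)(7/8) = 0.51291.
The prior-weighted likelihoods are 2/15 · 0.64723 = 0.086297, 2/15 · 0.067544 = 0.0090058, 1/5 · 0.03125 = 0.00625, 4/15 · 0.32768 = 0.087381, 4/15 · 0.51291 = 0.13678; these sum to 0.32571.
Dividing through by the total gives posterior P(jar A | data) = 0.26495, P(jar B | data) = 0.02765, P(jar C | data) = 0.019189, P(jar D | data) = 0.26828, P(jar E | data) = 0.41993.
So P(white next | data) = Σ P(white next | H) P(H | data) = (1/12)(0.26495) + (5/12)(0.02765) + (1/2)(0.019189) + (1/5)(0.26828) + (1/8)(0.41993) = 0.14934.

0.1493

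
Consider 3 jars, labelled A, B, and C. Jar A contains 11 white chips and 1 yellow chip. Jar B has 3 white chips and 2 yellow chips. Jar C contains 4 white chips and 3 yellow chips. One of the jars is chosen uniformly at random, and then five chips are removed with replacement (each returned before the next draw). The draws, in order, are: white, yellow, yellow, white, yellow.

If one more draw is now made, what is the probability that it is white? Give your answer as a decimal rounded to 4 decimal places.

Under each hypothesis, the probability of the observed sequence is: P(data | jar A) = (11/12)(1/12)(1/12)(11/12)(1/12) = 0.00048627; P(data | jar B) = (3/5)(2/5)(2/5)(3/5)(2/5) = 0.02304; P(data | jar C) = (4/7)(3/7)(3/7)(4/7)(3/7) = 0.025704.
Multiplying each by its prior: 1/3 · 0.00048627 = 0.00016209, 1/3 · 0.02304 = 0.00768, 1/3 · 0.025704 = 0.0085679; with total 0.01641.
Normalising, the posterior is P(jar A | data) = 0.0098776, P(jar B | data) = 0.46801, P(jar C | data) = 0.52211.
The predictive probability is P(white next | data) = (11/12)(0.0098776) + (3/5)(0.46801) + (4/7)(0.52211) = 0.58821.

0.5882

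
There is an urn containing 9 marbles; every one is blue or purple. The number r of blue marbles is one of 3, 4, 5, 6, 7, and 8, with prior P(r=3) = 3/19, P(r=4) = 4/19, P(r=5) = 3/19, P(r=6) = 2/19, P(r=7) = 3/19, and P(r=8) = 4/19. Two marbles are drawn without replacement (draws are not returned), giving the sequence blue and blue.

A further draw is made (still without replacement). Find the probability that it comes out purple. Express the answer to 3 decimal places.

0.332

The likelihood of the observed sequence under each hypothesis: P(data | r = 3) = (3/9)(2/8) = 1/12; P(data | r = 4) = (4/9)(3/8) = 1/6; P(data | r = 5) = (5/9)(4/8) = 5/18; P(data | r = 6) = (6/9)(5/8) = 5/12; P(data | r = 7) = (7/9)(6/8) = 7/12; P(data | r = 8) = (8/9)(7/8) = 7/9.
Weighting by the prior gives 3/19 · 1/12 = 1/76, 4/19 · 1/6 = 2/57, 3/19 · 5/18 = 5/114, 2/19 · 5/12 = 5/114, 3/19 · 7/12 = 7/76, 4/19 · 7/9 = 28/171; these sum to 67/171.
Normalising, the posterior is P(r = 3 | data) = 9/268, P(r = 4 | data) = 6/67, P(r = 5 | data) = 15/134, P(r = 6 | data) = 15/134, P(r = 7 | data) = 63/268, P(r = 8 | data) = 28/67.
Averaging over the posterior, P(purple next | data) = (6/7)(9/268) + (5/7)(6/67) + (4/7)(15/134) + (3/7)(15/134) + (2/7)(63/268) + (1/7)(28/67) = 311/938.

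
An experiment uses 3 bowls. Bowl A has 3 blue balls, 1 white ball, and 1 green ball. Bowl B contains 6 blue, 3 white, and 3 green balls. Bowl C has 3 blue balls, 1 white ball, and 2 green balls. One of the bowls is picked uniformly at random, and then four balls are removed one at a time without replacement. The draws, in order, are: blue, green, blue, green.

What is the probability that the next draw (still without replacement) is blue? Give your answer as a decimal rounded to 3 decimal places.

Under each hypothesis, the probability of the observed sequence is: P(data | bowl A) = (3/5)(1/4)(2/3)(0/2) = 0; P(data | bowl B) = (6/12)(3/11)(5/10)(2/9) = 1/66; P(data | bowl C) = (3/6)(2/5)(2/4)(1/3) = 1/30.
Weighting by the prior gives 1/3 · 0 = 0, 1/3 · 1/66 = 1/198, 1/3 · 1/30 = 1/90; summing to 8/495.
The posterior is then P(bowl A | data) = 0, P(bowl B | data) = 5/16, P(bowl C | data) = 11/16.
Averaging over the posterior, P(blue next | data) = (1/2)(5/16) + (1/2)(11/16) = 1/2.

0.500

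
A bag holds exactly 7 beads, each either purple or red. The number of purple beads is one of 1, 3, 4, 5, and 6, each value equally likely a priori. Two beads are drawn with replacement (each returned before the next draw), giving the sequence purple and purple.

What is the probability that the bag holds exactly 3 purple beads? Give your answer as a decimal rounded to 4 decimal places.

The likelihood of the observed sequence under each hypothesis: P(data | r = 1) = (1/7)(1/7) = 1/49; P(data | r = 3) = (3/7)(3/7) = 9/49; P(data | r = 4) = (4/7)(4/7) = 16/49; P(data | r = 5) = (5/7)(5/7) = 25/49; P(data | r = 6) = (6/7)(6/7) = 36/49.
Multiplying each by its prior: 1/5 · 1/49 = 1/245, 1/5 · 9/49 = 9/245, 1/5 · 16/49 = 16/245, 1/5 · 25/49 = 5/49, 1/5 · 36/49 = 36/245; these sum to 87/245.
So P(r = 3 | data) = (9/245) / (87/245) = 3/29.

0.1034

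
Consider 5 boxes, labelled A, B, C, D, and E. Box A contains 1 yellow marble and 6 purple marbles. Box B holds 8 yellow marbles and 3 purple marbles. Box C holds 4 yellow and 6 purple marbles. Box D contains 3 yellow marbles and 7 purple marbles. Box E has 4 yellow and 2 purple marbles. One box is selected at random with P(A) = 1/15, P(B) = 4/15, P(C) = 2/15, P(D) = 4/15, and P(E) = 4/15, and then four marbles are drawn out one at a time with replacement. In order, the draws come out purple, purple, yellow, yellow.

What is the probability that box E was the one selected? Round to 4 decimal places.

0.2986

The likelihood of the observed sequence under each hypothesis: P(data | box A) = (6/7)(6/7)(1/7)(1/7) = 0.014994; P(data | box B) = (3/11)(3/11)(8/11)(8/11) = 0.039342; P(data | box C) = (6/10)(6/10)(4/10)(4/10) = 0.0576; P(data | box D) = (7/10)(7/10)(3/10)(3/10) = 0.0441; P(data | box E) = (2/6)(2/6)(4/6)(4/6) = 0.049383.
Weighting by the prior gives 1/15 · 0.014994 = 0.00099958, 4/15 · 0.039342 = 0.010491, 2/15 · 0.0576 = 0.00768, 4/15 · 0.0441 = 0.01176, 4/15 · 0.049383 = 0.013169; summing to 0.044099.
By Bayes' rule, P(box E | data) = (0.013169) / (0.044099) = 0.29861.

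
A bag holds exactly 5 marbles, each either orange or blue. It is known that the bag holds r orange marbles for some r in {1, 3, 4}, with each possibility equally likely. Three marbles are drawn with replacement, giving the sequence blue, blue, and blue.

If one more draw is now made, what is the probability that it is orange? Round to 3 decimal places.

0.252

For each hypothesis, P(data | H) works out to: P(data | r = 1) = (4/5)(4/5)(4/5) = 64/125; P(data | r = 3) = (2/5)(2/5)(2/5) = 8/125; P(data | r = 4) = (1/5)(1/5)(1/5) = 1/125.
The prior-weighted likelihoods are 1/3 · 64/125 = 64/375, 1/3 · 8/125 = 8/375, 1/3 · 1/125 = 1/375; with total 73/375.
Dividing through by the total gives posterior P(r = 1 | data) = 64/73, P(r = 3 | data) = 8/73, P(r = 4 | data) = 1/73.
Averaging over the posterior, P(orange next | data) = (1/5)(64/73) + (3/5)(8/73) + (4/5)(1/73) = 92/365.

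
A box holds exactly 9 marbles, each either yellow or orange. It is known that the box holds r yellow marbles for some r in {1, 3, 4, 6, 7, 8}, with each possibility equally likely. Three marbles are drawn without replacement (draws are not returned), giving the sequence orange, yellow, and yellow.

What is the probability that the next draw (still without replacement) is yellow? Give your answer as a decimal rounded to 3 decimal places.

The likelihood of the observed sequence under each hypothesis: P(data | r = 1) = (8/9)(1/8)(0/7) = 0; P(data | r = 3) = (6/9)(3/8)(2/7) = 0.071429; P(data | r = 4) = (5/9)(4/8)(3/7) = 0.11905; P(data | r = 6) = (3/9)(6/8)(5/7) = 0.17857; P(data | r = 7) = (2/9)(7/8)(6/7) = 0.16667; P(data | r = 8) = (1/9)(8/8)(7/7) = 0.11111.
Weighting by the prior gives 1/6 · 0 = 0, 1/6 · 0.071429 = 0.011905, 1/6 · 0.11905 = 0.019841, 1/6 · 0.17857 = 0.029762, 1/6 · 0.16667 = 0.027778, 1/6 · 0.11111 = 0.018519; with total 0.1078.
The posterior is then P(r = 1 | data) = 0, P(r = 3 | data) = 0.11043, P(r = 4 | data) = 0.18405, P(r = 6 | data) = 0.27607, P(r = 7 | data) = 0.25767, P(r = 8 | data) = 0.17178.
So P(yellow next | data) = Σ P(yellow next | H) P(H | data) = (1/6)(0.11043) + (1/3)(0.18405) + (2/3)(0.27607) + (5/6)(0.25767) + (1)(0.17178) = 0.65031.

0.650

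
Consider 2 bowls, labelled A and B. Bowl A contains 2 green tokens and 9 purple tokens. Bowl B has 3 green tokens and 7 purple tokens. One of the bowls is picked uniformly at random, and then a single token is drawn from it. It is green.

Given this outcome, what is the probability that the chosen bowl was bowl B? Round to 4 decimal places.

Under each hypothesis, the probability of this draw is: P(data | bowl A) = (2/11) = 2/11; P(data | bowl B) = (3/10) = 3/10.
Weighting by the prior gives 1/2 · 2/11 = 1/11, 1/2 · 3/10 = 3/20; these sum to 53/220.
By Bayes' rule, P(bowl B | data) = (3/20) / (53/220) = 33/53.

0.6226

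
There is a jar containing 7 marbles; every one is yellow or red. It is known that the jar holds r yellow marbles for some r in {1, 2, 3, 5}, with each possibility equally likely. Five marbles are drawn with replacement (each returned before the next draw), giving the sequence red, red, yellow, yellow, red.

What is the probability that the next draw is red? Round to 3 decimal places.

0.622

For each hypothesis, P(data | H) works out to: P(data | r = 1) = (6/7)(6/7)(1/7)(1/7)(6/7) = 0.012852; P(data | r = 2) = (5/7)(5/7)(2/7)(2/7)(5/7) = 0.02975; P(data | r = 3) = (4/7)(4/7)(3/7)(3/7)(4/7) = 0.034271; P(data | r = 5) = (2/7)(2/7)(5/7)(5/7)(2/7) = 0.0119.
Weighting by the prior gives 1/4 · 0.012852 = 0.0032129, 1/4 · 0.02975 = 0.0074374, 1/4 · 0.034271 = 0.0085679, 1/4 · 0.0119 = 0.002975; these sum to 0.022193.
The posterior is then P(r = 1 | data) = 0.14477, P(r = 2 | data) = 0.33512, P(r = 3 | data) = 0.38606, P(r = 5 | data) = 0.13405.
The predictive probability is P(red next | data) = (6/7)(0.14477) + (5/7)(0.33512) + (4/7)(0.38606) + (2/7)(0.13405) = 0.62237.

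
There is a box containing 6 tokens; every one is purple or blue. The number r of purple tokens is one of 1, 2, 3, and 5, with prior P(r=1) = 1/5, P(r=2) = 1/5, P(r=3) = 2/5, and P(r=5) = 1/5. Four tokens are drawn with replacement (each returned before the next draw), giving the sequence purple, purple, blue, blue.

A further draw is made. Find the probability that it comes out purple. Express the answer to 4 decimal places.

Compute the likelihood of the observed sequence for each case: P(data | r = 1) = (1/6)(1/6)(5/6)(5/6) = 0.01929; P(data | r = 2) = (2/6)(2/6)(4/6)(4/6) = 0.049383; P(data | r = 3) = (3/6)(3/6)(3/6)(3/6) = 0.0625; P(data | r = 5) = (5/6)(5/6)(1/6)(1/6) = 0.01929.
Weighting by the prior gives 1/5 · 0.01929 = 0.003858, 1/5 · 0.049383 = 0.0098765, 2/5 · 0.0625 = 0.025, 1/5 · 0.01929 = 0.003858; with total 0.042593.
Normalising, the posterior is P(r = 1 | data) = 0.09058, P(r = 2 | data) = 0.23188, P(r = 3 | data) = 0.58696, P(r = 5 | data) = 0.09058.
So P(purple next | data) = Σ P(purple next | H) P(H | data) = (1/6)(0.09058) + (1/3)(0.23188) + (1/2)(0.58696) + (5/6)(0.09058) = 0.46135.

0.4614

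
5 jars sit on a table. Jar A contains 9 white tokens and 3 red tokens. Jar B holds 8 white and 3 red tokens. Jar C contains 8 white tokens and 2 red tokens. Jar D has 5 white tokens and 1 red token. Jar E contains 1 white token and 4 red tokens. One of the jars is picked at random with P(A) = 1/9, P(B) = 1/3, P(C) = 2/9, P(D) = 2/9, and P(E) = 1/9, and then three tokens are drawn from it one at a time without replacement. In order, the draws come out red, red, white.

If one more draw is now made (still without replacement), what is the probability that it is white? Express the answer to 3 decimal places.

0.483

For each hypothesis, P(data | H) works out to: P(data | jar A) = (3/12)(2/11)(9/10) = 0.040909; P(data | jar B) = (3/11)(2/10)(8/9) = 0.048485; P(data | jar C) = (2/10)(1/9)(8/8) = 0.022222; P(data | jar D) = (1/6)(0/5) = 0; P(data | jar E) = (4/5)(3/4)(1/3) = 0.2.
Weighting by the prior gives 1/9 · 0.040909 = 0.0045455, 1/3 · 0.048485 = 0.016162, 2/9 · 0.022222 = 0.0049383, 2/9 · 0 = 0, 1/9 · 0.2 = 0.022222; with total 0.047868.
The posterior is then P(jar A | data) = 0.094959, P(jar B | data) = 0.33763, P(jar C | data) = 0.10317, P(jar D | data) = 0, P(jar E | data) = 0.46424.
So P(white next | data) = Σ P(white next | H) P(H | data) = (8/9)(0.094959) + (7/8)(0.33763) + (1)(0.10317) + (0)(0.46424) = 0.483.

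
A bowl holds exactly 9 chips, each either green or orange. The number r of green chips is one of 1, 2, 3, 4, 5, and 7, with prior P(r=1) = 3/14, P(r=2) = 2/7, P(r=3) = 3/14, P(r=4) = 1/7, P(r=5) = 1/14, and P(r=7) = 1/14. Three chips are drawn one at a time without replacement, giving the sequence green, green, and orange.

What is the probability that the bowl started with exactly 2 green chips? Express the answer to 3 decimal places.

Under each hypothesis, the probability of the observed sequence is: P(data | r = 1) = (1/9)(0/8) = 0; P(data | r = 2) = (2/9)(1/8)(7/7) = 1/36; P(data | r = 3) = (3/9)(2/8)(6/7) = 1/14; P(data | r = 4) = (4/9)(3/8)(5/7) = 5/42; P(data | r = 5) = (5/9)(4/8)(4/7) = 10/63; P(data | r = 7) = (7/9)(6/8)(2/7) = 1/6.
The prior-weighted likelihoods are 3/14 · 0 = 0, 2/7 · 1/36 = 1/126, 3/14 · 1/14 = 3/196, 1/7 · 5/42 = 5/294, 1/14 · 10/63 = 5/441, 1/14 · 1/6 = 1/84; with total 4/63.
Therefore the posterior P(r = 2 | data) = (1/126) / (4/63) = 1/8.

0.125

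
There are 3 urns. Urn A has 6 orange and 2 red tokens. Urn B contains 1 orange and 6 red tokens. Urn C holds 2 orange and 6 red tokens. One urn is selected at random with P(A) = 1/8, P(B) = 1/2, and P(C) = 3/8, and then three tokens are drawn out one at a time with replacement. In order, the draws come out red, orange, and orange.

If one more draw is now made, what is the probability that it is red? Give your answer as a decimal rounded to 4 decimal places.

0.5712

Compute the likelihood of the observed sequence for each case: P(data | urn A) = (2/8)(6/8)(6/8) = 0.14062; P(data | urn B) = (6/7)(1/7)(1/7) = 0.017493; P(data | urn C) = (6/8)(2/8)(2/8) = 0.046875.
The prior-weighted likelihoods are 1/8 · 0.14062 = 0.017578, 1/2 · 0.017493 = 0.0087464, 3/8 · 0.046875 = 0.017578; with total 0.043903.
The posterior is then P(urn A | data) = 0.40039, P(urn B | data) = 0.19922, P(urn C | data) = 0.40039.
Averaging over the posterior, P(red next | data) = (1/4)(0.40039) + (6/7)(0.19922) + (3/4)(0.40039) = 0.57115.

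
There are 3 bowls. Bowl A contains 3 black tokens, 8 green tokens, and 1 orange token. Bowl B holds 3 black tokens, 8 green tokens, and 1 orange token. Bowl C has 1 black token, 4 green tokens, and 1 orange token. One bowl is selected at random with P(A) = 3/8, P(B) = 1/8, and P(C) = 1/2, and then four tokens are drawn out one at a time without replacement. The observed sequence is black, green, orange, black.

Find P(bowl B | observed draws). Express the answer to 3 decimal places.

The likelihood of the observed sequence under each hypothesis: P(data | bowl A) = (3/12)(8/11)(1/10)(2/9) = 0.0040404; P(data | bowl B) = (3/12)(8/11)(1/10)(2/9) = 0.0040404; P(data | bowl C) = (1/6)(4/5)(1/4)(0/3) = 0.
Multiplying each by its prior: 3/8 · 0.0040404 = 0.0015152, 1/8 · 0.0040404 = 0.00050505, 1/2 · 0 = 0; with total 0.0020202.
Therefore the posterior P(bowl B | data) = (0.00050505) / (0.0020202) = 0.25.

0.250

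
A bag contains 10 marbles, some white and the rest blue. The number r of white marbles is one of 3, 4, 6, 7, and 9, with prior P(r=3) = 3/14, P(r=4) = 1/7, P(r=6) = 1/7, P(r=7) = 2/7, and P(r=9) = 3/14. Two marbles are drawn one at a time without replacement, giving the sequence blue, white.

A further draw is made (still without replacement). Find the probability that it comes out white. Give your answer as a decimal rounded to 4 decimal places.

0.5694

Under each hypothesis, the probability of the observed sequence is: P(data | r = 3) = (7/10)(3/9) = 7/30; P(data | r = 4) = (6/10)(4/9) = 4/15; P(data | r = 6) = (4/10)(6/9) = 4/15; P(data | r = 7) = (3/10)(7/9) = 7/30; P(data | r = 9) = (1/10)(9/9) = 1/10.
The prior-weighted likelihoods are 3/14 · 7/30 = 1/20, 1/7 · 4/15 = 4/105, 1/7 · 4/15 = 4/105, 2/7 · 7/30 = 1/15, 3/14 · 1/10 = 3/140; these sum to 3/14.
Dividing through by the total gives posterior P(r = 3 | data) = 7/30, P(r = 4 | data) = 8/45, P(r = 6 | data) = 8/45, P(r = 7 | data) = 14/45, P(r = 9 | data) = 1/10.
So P(white next | data) = Σ P(white next | H) P(H | data) = (1/4)(7/30) + (3/8)(8/45) + (5/8)(8/45) + (3/4)(14/45) + (1)(1/10) = 41/72.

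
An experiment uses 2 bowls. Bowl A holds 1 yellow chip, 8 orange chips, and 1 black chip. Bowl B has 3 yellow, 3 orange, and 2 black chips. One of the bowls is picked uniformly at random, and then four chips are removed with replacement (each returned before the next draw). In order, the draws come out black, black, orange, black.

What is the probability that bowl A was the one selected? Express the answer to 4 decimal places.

For each hypothesis, P(data | H) works out to: P(data | bowl A) = (1/10)(1/10)(8/10)(1/10) = 0.0008; P(data | bowl B) = (2/8)(2/8)(3/8)(2/8) = 0.0058594.
Weighting by the prior gives 1/2 · 0.0008 = 0.0004, 1/2 · 0.0058594 = 0.0029297; with total 0.0033297.
Hence P(bowl A | data) = (0.0004) / (0.0033297) = 0.12013.

0.1201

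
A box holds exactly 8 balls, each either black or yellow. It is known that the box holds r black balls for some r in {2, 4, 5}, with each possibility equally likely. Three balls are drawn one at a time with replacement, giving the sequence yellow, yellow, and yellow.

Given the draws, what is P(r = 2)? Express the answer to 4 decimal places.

0.7036

For each hypothesis, P(data | H) works out to: P(data | r = 2) = (6/8)(6/8)(6/8) = 0.42188; P(data | r = 4) = (4/8)(4/8)(4/8) = 0.125; P(data | r = 5) = (3/8)(3/8)(3/8) = 0.052734.
Weighting by the prior gives 1/3 · 0.42188 = 0.14062, 1/3 · 0.125 = 0.041667, 1/3 · 0.052734 = 0.017578; these sum to 0.19987.
So P(r = 2 | data) = (0.14062) / (0.19987) = 0.70358.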